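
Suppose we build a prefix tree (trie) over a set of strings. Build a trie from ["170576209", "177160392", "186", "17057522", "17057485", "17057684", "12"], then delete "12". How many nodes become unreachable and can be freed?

1

After clearing the end-marker at "12", prune upward until reaching a node still needed by another word.
The suffix "2" (1 node) is used only by "12"; the node for "1" still has the child "7", so pruning stops there.
Nodes removed: 1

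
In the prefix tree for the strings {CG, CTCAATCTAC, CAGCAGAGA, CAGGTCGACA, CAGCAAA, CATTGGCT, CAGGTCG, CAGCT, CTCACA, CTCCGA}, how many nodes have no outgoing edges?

9

A leaf is a node with no children — equivalently, the end of a word that is not a proper prefix of any other stored word.
Those words: "CAGCAAA", "CAGCAGAGA", "CAGCT", "CAGGTCGACA", "CATTGGCT", "CG", "CTCAATCTAC", "CTCACA", "CTCCGA"
Leaf count: 9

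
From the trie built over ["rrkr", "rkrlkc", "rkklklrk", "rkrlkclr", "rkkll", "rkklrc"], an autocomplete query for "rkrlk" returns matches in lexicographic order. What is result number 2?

Filter for "rkrlk…" and sort: "rkrlkc", "rkrlkclr"
The 2nd is rkrlkclr.

rkrlkclr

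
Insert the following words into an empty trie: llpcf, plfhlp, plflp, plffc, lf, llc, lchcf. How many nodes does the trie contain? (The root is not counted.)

Count nodes per top-level branch (shared prefixes stored once):
  'l'-branch (lchcf, lf, llc, llpcf): 11 nodes
  'p'-branch (plffc, plfhlp, plflp): 10 nodes
Sum: 21

21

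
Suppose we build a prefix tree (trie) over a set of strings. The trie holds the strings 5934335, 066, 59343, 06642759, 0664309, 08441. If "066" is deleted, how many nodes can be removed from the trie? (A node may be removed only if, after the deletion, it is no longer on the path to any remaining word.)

Walk "066" from the leaf back toward the root, removing each node that no remaining word uses.
Every node on "066" is still needed (e.g. by "06642759"), so nothing is freed.
Nodes removed: 0

0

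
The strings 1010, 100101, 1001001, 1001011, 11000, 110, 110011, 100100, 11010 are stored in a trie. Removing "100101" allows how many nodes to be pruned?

0

Walk "100101" from the leaf back toward the root, removing each node that no remaining word uses.
Every node on "100101" is still needed (e.g. by "1001011"), so nothing is freed.
Nodes removed: 0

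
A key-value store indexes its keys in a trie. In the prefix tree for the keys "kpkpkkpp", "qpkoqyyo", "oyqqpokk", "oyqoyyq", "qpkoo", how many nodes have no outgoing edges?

5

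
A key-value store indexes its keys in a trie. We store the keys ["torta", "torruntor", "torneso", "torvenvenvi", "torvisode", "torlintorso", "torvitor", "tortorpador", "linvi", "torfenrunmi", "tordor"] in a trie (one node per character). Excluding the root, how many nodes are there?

62

Count nodes per top-level branch (shared prefixes stored once):
  'l'-branch (linvi): 5 nodes
  't'-branch (tordor, torfenrunmi, torlintorso, torneso, torruntor, torta, tortorpador, torvenvenvi, torvisode, torvitor): 57 nodes
Sum: 62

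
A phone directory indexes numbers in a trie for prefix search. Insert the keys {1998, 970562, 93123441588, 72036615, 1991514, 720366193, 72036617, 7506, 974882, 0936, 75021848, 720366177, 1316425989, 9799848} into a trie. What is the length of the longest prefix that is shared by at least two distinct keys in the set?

8

Look for the deepest trie node that still has at least two words in its subtree.
e.g. "72036617" and "720366177" share the prefix "72036617" of length 8; no pair shares a longer one.
Longest shared-prefix length: 8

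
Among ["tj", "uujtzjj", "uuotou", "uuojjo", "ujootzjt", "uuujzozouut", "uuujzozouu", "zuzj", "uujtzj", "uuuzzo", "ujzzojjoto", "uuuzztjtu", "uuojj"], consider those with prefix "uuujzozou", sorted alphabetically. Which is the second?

uuujzozouut

Filter for "uuujzozou…" and sort: "uuujzozouu", "uuujzozouut"
The 2nd is uuujzozouut.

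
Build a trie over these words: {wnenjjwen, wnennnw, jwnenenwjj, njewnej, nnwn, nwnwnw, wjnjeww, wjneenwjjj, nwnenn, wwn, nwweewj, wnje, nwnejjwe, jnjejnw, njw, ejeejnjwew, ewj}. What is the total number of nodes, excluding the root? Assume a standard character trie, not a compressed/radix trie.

Trace insertions, counting only characters that open a new branch:
  "wnenjjwen" → 9 new (w, n, e, n, j, j, w, e, n)
  "wnennnw" → prefix "wnen" already present; 3 new (n, n, w)
  "jwnenenwjj" → 10 new (j, w, n, e, n, e, n, w, j, j)
  "njewnej" → 7 new (n, j, e, w, n, e, j)
  "nnwn" → prefix "n" already present; 3 new (n, w, n)
  "nwnwnw" → prefix "n" already present; 5 new (w, n, w, n, w)
  "wjnjeww" → prefix "w" already present; 6 new (j, n, j, e, w, w)
  "wjneenwjjj" → prefix "wjn" already present; 7 new (e, e, n, w, j, j, j)
  "nwnenn" → prefix "nwn" already present; 3 new (e, n, n)
  "wwn" → prefix "w" already present; 2 new (w, n)
  "nwweewj" → prefix "nw" already present; 5 new (w, e, e, w, j)
  "wnje" → prefix "wn" already present; 2 new (j, e)
  "nwnejjwe" → prefix "nwne" already present; 4 new (j, j, w, e)
  "jnjejnw" → prefix "j" already present; 6 new (n, j, e, j, n, w)
  "njw" → prefix "nj" already present; 1 new (w)
  "ejeejnjwew" → 10 new (e, j, e, e, j, n, j, w, e, w)
  "ewj" → prefix "e" already present; 2 new (w, j)
Total nodes = 9 + 3 + 10 + 7 + 3 + 5 + 6 + 7 + 3 + 2 + 5 + 2 + 4 + 6 + 1 + 10 + 2 = 85

85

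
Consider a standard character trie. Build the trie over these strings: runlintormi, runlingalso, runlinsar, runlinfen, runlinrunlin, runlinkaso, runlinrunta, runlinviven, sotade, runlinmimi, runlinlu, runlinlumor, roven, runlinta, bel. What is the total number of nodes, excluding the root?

62

Trace insertions, counting only characters that open a new branch:
  "runlintormi" → 11 new (r, u, n, l, i, n, t, o, r, m, i)
  "runlingalso" → prefix "runlin" already present; 5 new (g, a, l, s, o)
  "runlinsar" → prefix "runlin" already present; 3 new (s, a, r)
  "runlinfen" → prefix "runlin" already present; 3 new (f, e, n)
  "runlinrunlin" → prefix "runlin" already present; 6 new (r, u, n, l, i, n)
  "runlinkaso" → prefix "runlin" already present; 4 new (k, a, s, o)
  "runlinrunta" → prefix "runlinrun" already present; 2 new (t, a)
  "runlinviven" → prefix "runlin" already present; 5 new (v, i, v, e, n)
  "sotade" → 6 new (s, o, t, a, d, e)
  "runlinmimi" → prefix "runlin" already present; 4 new (m, i, m, i)
  "runlinlu" → prefix "runlin" already present; 2 new (l, u)
  "runlinlumor" → prefix "runlinlu" already present; 3 new (m, o, r)
  "roven" → prefix "r" already present; 4 new (o, v, e, n)
  "runlinta" → prefix "runlint" already present; 1 new (a)
  "bel" → 3 new (b, e, l)
Total nodes = 11 + 5 + 3 + 3 + 6 + 4 + 2 + 5 + 6 + 4 + 2 + 3 + 4 + 1 + 3 = 62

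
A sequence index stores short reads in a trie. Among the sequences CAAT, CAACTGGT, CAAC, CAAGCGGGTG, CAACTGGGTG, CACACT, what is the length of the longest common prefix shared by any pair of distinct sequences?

7

Look for the deepest trie node that still has at least two words in its subtree.
e.g. "CAACTGGGTG" and "CAACTGGT" share the prefix "CAACTGG" of length 7; no pair shares a longer one.
Longest shared-prefix length: 7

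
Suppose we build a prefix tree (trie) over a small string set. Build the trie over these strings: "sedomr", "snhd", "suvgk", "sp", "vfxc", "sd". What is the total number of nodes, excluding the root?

For each word, the new-node count is its length minus the longest prefix already in the trie:
  "sedomr" → 6 new (s, e, d, o, m, r)
  "snhd" → prefix "s" already present; 3 new (n, h, d)
  "suvgk" → prefix "s" already present; 4 new (u, v, g, k)
  "sp" → prefix "s" already present; 1 new (p)
  "vfxc" → 4 new (v, f, x, c)
  "sd" → prefix "s" already present; 1 new (d)
Total nodes = 6 + 3 + 4 + 1 + 4 + 1 = 19

19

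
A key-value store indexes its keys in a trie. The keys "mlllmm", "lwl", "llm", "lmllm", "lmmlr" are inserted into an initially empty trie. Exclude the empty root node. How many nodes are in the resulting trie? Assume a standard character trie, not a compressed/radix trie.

Trie structure (* marks end of a word):
(root)
├─ l
│  ├─ l
│  │  └─ m *
│  ├─ m
│  │  ├─ l
│  │  │  └─ l
│  │  │     └─ m *
│  │  └─ m
│  │     └─ l
│  │        └─ r *
│  └─ w
│     └─ l *
└─ m
   └─ l
      └─ l
         └─ l
            └─ m
               └─ m *
Counting every labelled node above: 18.

18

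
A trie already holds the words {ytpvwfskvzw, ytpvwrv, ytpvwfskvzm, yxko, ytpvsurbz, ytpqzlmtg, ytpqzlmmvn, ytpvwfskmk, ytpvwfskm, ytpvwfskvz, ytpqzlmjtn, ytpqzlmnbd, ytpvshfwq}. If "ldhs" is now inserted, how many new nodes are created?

4

"ldhs" shares no prefix with any stored word, so all 4 characters open new nodes.
4 − 0 = 4 new nodes.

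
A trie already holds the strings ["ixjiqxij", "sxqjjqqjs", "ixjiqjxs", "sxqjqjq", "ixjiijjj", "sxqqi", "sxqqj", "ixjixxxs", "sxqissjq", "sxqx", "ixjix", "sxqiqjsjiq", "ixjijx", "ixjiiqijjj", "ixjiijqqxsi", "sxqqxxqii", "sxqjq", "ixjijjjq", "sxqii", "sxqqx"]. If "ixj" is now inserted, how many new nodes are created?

0

Every character of "ixj" already lies on an existing path (it is a prefix of some stored word).
No new nodes are needed: 0.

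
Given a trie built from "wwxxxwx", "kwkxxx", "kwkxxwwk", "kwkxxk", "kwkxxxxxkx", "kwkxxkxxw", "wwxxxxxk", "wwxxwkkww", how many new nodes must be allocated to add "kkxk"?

3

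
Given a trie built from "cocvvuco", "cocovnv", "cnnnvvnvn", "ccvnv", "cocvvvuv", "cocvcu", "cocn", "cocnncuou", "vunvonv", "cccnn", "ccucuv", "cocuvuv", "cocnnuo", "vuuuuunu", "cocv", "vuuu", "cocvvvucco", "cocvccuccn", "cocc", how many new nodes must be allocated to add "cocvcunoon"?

Walking "cocvcunoon" from the root, the first 6 characters ("cocvcu") follow existing edges; "n" is the first miss.
Each of the 4 remaining characters creates one node.

4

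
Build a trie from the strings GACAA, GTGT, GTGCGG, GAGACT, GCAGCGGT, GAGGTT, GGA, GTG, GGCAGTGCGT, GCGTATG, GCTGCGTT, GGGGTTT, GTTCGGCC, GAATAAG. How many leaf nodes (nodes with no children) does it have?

13

A leaf is a node with no children — equivalently, the end of a word that is not a proper prefix of any other stored word.
Those words: "GAATAAG", "GACAA", "GAGACT", "GAGGTT", "GCAGCGGT", "GCGTATG", "GCTGCGTT", "GGA", "GGCAGTGCGT", "GGGGTTT", "GTGCGG", "GTGT", "GTTCGGCC"
Leaf count: 13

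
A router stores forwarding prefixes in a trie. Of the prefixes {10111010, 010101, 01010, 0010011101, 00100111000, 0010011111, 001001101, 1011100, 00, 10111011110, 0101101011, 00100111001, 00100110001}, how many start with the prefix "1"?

3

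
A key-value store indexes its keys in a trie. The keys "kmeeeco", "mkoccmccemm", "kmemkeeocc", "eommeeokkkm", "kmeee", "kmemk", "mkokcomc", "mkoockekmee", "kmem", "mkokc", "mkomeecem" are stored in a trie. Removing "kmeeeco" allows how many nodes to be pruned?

2

Walk "kmeeeco" from the leaf back toward the root, removing each node that no remaining word uses.
The suffix "co" (2 nodes) is used only by "kmeeeco"; "kmeee" is itself a stored word, so pruning stops there.
Nodes removed: 2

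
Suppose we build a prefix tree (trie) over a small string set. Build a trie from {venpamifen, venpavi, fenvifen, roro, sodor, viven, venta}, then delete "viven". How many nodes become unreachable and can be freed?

4

After clearing the end-marker at "viven", prune upward until reaching a node still needed by another word.
The suffix "iven" (4 nodes) is used only by "viven"; the node for "v" still has the child "e", so pruning stops there.
Nodes removed: 4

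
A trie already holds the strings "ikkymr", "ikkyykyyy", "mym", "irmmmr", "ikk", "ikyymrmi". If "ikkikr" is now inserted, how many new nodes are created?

3

The longest prefix of "ikkikr" already in the trie is "ikk" (length 3).
Each of the 3 remaining characters creates one node.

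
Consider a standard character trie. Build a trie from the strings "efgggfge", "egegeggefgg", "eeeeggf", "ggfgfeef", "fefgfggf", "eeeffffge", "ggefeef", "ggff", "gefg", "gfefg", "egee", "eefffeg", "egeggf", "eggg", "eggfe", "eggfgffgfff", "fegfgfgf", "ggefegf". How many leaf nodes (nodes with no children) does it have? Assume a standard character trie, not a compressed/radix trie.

18

Leaves are exactly the stored words that no other stored word extends.
Those words: "eeeeggf", "eeeffffge", "eefffeg", "efgggfge", "egee", "egegeggefgg", "egeggf", "eggfe", "eggfgffgfff", "eggg", "fefgfggf", "fegfgfgf", "gefg", "gfefg", "ggefeef", "ggefegf", "ggff", "ggfgfeef"
Leaf count: 18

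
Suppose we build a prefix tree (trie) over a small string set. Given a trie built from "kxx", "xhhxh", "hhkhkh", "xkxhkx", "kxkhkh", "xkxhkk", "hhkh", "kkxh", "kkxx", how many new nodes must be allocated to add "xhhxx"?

1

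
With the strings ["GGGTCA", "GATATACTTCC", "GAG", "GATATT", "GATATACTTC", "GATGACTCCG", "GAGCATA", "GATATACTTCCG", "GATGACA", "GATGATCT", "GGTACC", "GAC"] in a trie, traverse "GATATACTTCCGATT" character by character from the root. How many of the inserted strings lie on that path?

Walk "GATATACTTCCGATT" from the root; an end-of-word marker is hit whenever a stored word is a prefix of "GATATACTTCCGATT".
Prefixes of the query that are stored words: "GATATACTTC", "GATATACTTCC", "GATATACTTCCG"
Count: 3

3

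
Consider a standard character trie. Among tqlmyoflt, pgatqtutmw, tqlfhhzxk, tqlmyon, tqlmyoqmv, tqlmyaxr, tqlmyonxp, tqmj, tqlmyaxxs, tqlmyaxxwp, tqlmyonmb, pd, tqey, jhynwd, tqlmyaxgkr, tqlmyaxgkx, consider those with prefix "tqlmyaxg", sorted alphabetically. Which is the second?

Words with prefix "tqlmyaxg", in lexicographic order: "tqlmyaxgkr", "tqlmyaxgkx"
The 2nd is tqlmyaxgkx.

tqlmyaxgkx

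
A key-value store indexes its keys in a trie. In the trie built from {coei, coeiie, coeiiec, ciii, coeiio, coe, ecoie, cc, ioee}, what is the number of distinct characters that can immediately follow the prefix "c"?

The children of the "c" node are the distinct next characters among strings starting with "c".
Characters that immediately follow "c" among the stored strings: {c, i, o}.
That node has 3 child edges.

3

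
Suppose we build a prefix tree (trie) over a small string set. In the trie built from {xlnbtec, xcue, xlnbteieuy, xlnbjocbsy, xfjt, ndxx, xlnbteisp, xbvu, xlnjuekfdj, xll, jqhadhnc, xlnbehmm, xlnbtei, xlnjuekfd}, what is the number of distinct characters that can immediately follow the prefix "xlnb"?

The children of the "xlnb" node are the distinct next characters among strings starting with "xlnb".
Characters that immediately follow "xlnb" among the stored strings: {e, j, t}.
That node has 3 child edges.

3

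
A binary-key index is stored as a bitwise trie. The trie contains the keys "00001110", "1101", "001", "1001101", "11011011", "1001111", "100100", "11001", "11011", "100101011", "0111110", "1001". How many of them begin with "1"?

9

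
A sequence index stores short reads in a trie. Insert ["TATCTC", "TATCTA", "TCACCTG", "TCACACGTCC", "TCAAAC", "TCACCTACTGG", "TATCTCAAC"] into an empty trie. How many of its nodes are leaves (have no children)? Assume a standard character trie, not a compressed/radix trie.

6

Leaves are exactly the stored words that no other stored word extends.
Those words: "TATCTA", "TATCTCAAC", "TCAAAC", "TCACACGTCC", "TCACCTACTGG", "TCACCTG"
Leaf count: 6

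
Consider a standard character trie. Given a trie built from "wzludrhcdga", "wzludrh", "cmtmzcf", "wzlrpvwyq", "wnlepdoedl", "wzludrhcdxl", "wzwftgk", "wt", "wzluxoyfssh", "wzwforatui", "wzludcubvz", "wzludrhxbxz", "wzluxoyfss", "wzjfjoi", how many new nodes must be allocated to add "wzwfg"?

1

Walking "wzwfg" from the root, the first 4 characters ("wzwf") follow existing edges; "g" is the first miss.
New nodes needed: |"wzwfg"| − 4 = 5 − 4 = 1.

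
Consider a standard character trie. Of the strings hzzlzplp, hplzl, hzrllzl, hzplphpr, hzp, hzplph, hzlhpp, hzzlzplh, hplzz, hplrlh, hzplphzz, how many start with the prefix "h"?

Walk to "h"; the words in its subtree are exactly those with that prefix.
Words under "h": hplrlh, hplzl, hplzz, hzlhpp, hzp, hzplph, hzplphpr, hzplphzz, hzrllzl, hzzlzplh, hzzlzplp
Count: 11

11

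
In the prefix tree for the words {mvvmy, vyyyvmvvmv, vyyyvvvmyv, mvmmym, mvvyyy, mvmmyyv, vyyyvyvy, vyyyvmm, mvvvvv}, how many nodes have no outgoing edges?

9

Leaves are exactly the stored words that no other stored word extends.
Those words: "mvmmym", "mvmmyyv", "mvvmy", "mvvvvv", "mvvyyy", "vyyyvmm", "vyyyvmvvmv", "vyyyvvvmyv", "vyyyvyvy"
Leaf count: 9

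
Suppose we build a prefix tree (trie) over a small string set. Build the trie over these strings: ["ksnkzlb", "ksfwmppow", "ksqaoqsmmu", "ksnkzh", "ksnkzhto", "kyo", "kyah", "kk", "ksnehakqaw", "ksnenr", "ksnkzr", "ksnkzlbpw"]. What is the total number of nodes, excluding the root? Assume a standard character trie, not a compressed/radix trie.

Insert word by word; a character creates a node only if that edge doesn't already exist:
  "ksnkzlb" → 7 new (k, s, n, k, z, l, b)
  "ksfwmppow" → prefix "ks" already present; 7 new (f, w, m, p, p, o, w)
  "ksqaoqsmmu" → prefix "ks" already present; 8 new (q, a, o, q, s, m, m, u)
  "ksnkzh" → prefix "ksnkz" already present; 1 new (h)
  "ksnkzhto" → prefix "ksnkzh" already present; 2 new (t, o)
  "kyo" → prefix "k" already present; 2 new (y, o)
  "kyah" → prefix "ky" already present; 2 new (a, h)
  "kk" → prefix "k" already present; 1 new (k)
  "ksnehakqaw" → prefix "ksn" already present; 7 new (e, h, a, k, q, a, w)
  "ksnenr" → prefix "ksne" already present; 2 new (n, r)
  "ksnkzr" → prefix "ksnkz" already present; 1 new (r)
  "ksnkzlbpw" → prefix "ksnkzlb" already present; 2 new (p, w)
Total nodes = 7 + 7 + 8 + 1 + 2 + 2 + 2 + 1 + 7 + 2 + 1 + 2 = 42

42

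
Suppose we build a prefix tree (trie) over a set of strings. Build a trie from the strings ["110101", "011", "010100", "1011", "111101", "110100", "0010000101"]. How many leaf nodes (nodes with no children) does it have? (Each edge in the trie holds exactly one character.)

7

Leaves are exactly the stored words that no other stored word extends.
Those words: "0010000101", "010100", "011", "1011", "110100", "110101", "111101"
Leaf count: 7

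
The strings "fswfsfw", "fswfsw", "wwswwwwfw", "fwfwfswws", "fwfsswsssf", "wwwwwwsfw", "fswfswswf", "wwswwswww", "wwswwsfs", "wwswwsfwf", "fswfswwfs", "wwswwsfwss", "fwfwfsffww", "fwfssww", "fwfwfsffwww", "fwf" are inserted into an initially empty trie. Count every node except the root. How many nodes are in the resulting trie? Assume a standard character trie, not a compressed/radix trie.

Trace insertions, counting only characters that open a new branch:
  "fswfsfw" → 7 new (f, s, w, f, s, f, w)
  "fswfsw" → prefix "fswfs" already present; 1 new (w)
  "wwswwwwfw" → 9 new (w, w, s, w, w, w, w, f, w)
  "fwfwfswws" → prefix "f" already present; 8 new (w, f, w, f, s, w, w, s)
  "fwfsswsssf" → prefix "fwf" already present; 7 new (s, s, w, s, s, s, f)
  "wwwwwwsfw" → prefix "ww" already present; 7 new (w, w, w, w, s, f, w)
  "fswfswswf" → prefix "fswfsw" already present; 3 new (s, w, f)
  "wwswwswww" → prefix "wwsww" already present; 4 new (s, w, w, w)
  "wwswwsfs" → prefix "wwswws" already present; 2 new (f, s)
  "wwswwsfwf" → prefix "wwswwsf" already present; 2 new (w, f)
  "fswfswwfs" → prefix "fswfsw" already present; 3 new (w, f, s)
  "wwswwsfwss" → prefix "wwswwsfw" already present; 2 new (s, s)
  "fwfwfsffww" → prefix "fwfwfs" already present; 4 new (f, f, w, w)
  "fwfssww" → prefix "fwfssw" already present; 1 new (w)
  "fwfwfsffwww" → prefix "fwfwfsffww" already present; 1 new (w)
  "fwf" → prefix "fwf" already present; 0 new (none)
Total nodes = 7 + 1 + 9 + 8 + 7 + 7 + 3 + 4 + 2 + 2 + 3 + 2 + 4 + 1 + 1 + 0 = 61

61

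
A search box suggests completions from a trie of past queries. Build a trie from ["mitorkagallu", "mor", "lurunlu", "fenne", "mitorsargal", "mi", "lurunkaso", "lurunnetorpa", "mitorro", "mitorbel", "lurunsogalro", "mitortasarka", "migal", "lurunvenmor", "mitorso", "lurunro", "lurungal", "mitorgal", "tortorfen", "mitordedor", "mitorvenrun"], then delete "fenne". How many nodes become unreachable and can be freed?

5

A node on "fenne"'s path can go only if nothing else ends at it or branches off below it.
No other word shares any prefix with "fenne", so all 5 of its nodes go.
Nodes removed: 5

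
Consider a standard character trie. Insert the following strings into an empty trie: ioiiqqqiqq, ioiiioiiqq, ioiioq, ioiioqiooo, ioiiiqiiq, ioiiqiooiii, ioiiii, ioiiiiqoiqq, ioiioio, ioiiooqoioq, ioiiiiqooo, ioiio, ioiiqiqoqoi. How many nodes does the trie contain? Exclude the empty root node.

53

For each word, the new-node count is its length minus the longest prefix already in the trie:
  "ioiiqqqiqq" → 10 new (i, o, i, i, q, q, q, i, q, q)
  "ioiiioiiqq" → prefix "ioii" already present; 6 new (i, o, i, i, q, q)
  "ioiioq" → prefix "ioii" already present; 2 new (o, q)
  "ioiioqiooo" → prefix "ioiioq" already present; 4 new (i, o, o, o)
  "ioiiiqiiq" → prefix "ioiii" already present; 4 new (q, i, i, q)
  "ioiiqiooiii" → prefix "ioiiq" already present; 6 new (i, o, o, i, i, i)
  "ioiiii" → prefix "ioiii" already present; 1 new (i)
  "ioiiiiqoiqq" → prefix "ioiiii" already present; 5 new (q, o, i, q, q)
  "ioiioio" → prefix "ioiio" already present; 2 new (i, o)
  "ioiiooqoioq" → prefix "ioiio" already present; 6 new (o, q, o, i, o, q)
  "ioiiiiqooo" → prefix "ioiiiiqo" already present; 2 new (o, o)
  "ioiio" → prefix "ioiio" already present; 0 new (none)
  "ioiiqiqoqoi" → prefix "ioiiqi" already present; 5 new (q, o, q, o, i)
Total nodes = 10 + 6 + 2 + 4 + 4 + 6 + 1 + 5 + 2 + 6 + 2 + 0 + 5 = 53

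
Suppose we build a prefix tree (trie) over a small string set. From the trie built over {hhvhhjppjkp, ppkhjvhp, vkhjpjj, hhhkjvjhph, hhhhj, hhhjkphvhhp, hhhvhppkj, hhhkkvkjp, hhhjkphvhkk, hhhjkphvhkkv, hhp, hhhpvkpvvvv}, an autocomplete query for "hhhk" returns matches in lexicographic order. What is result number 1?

hhhkjvjhph

DFS of the "hhhk" subtree visits, in order: "hhhkjvjhph", "hhhkkvkjp"
The 1st is hhhkjvjhph.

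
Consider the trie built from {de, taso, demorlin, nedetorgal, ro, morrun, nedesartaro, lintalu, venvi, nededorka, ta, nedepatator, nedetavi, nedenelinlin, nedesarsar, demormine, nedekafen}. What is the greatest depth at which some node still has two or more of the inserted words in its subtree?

Equivalently: take the maximum, over all pairs, of their longest common prefix length.
"nedesarsar" and "nedesartaro" agree on "nedesar" (7 characters) before diverging; nothing deeper is shared.
Longest shared-prefix length: 7

7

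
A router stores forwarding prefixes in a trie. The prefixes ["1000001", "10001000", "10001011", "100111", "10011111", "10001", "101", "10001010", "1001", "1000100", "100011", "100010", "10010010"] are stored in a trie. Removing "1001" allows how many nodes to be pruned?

0

After clearing the end-marker at "1001", prune upward until reaching a node still needed by another word.
Every node on "1001" is still needed (e.g. by "100111"), so nothing is freed.
Nodes removed: 0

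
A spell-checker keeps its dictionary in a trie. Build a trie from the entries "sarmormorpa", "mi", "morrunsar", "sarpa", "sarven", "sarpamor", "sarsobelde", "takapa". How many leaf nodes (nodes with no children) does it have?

7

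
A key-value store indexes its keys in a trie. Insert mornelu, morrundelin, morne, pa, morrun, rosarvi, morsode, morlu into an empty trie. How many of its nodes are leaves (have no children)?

6

A leaf is a node with no children — equivalently, the end of a word that is not a proper prefix of any other stored word.
Those words: "morlu", "mornelu", "morrundelin", "morsode", "pa", "rosarvi"
Leaf count: 6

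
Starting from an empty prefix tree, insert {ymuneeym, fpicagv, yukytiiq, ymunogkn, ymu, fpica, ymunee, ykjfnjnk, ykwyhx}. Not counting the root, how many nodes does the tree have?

Trace insertions, counting only characters that open a new branch:
  "ymuneeym" → 8 new (y, m, u, n, e, e, y, m)
  "fpicagv" → 7 new (f, p, i, c, a, g, v)
  "yukytiiq" → prefix "y" already present; 7 new (u, k, y, t, i, i, q)
  "ymunogkn" → prefix "ymun" already present; 4 new (o, g, k, n)
  "ymu" → prefix "ymu" already present; 0 new (none)
  "fpica" → prefix "fpica" already present; 0 new (none)
  "ymunee" → prefix "ymunee" already present; 0 new (none)
  "ykjfnjnk" → prefix "y" already present; 7 new (k, j, f, n, j, n, k)
  "ykwyhx" → prefix "yk" already present; 4 new (w, y, h, x)
Total nodes = 8 + 7 + 7 + 4 + 0 + 0 + 0 + 7 + 4 = 37

37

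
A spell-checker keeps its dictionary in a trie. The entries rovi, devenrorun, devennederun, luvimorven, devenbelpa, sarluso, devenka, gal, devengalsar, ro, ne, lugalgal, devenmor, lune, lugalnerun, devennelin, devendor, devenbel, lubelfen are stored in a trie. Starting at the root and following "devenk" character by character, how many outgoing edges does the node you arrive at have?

Walk "devenk" from the root, arriving at one node.
Characters that immediately follow "devenk" among the stored strings: {a}.
That node has 1 child edge.

1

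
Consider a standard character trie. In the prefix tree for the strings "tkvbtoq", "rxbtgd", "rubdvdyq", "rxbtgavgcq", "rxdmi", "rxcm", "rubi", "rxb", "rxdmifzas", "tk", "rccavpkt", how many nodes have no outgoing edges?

Leaves are exactly the stored words that no other stored word extends.
Those words: "rccavpkt", "rubdvdyq", "rubi", "rxbtgavgcq", "rxbtgd", "rxcm", "rxdmifzas", "tkvbtoq"
Leaf count: 8

8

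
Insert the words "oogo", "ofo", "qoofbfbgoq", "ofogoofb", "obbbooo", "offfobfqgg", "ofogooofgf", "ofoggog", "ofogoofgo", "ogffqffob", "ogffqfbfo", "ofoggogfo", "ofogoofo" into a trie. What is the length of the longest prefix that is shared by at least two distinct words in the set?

7

The deepest shared node is where two words last agree before diverging.
e.g. "ofoggog" and "ofoggogfo" share the prefix "ofoggog" of length 7; no pair shares a longer one.
Longest shared-prefix length: 7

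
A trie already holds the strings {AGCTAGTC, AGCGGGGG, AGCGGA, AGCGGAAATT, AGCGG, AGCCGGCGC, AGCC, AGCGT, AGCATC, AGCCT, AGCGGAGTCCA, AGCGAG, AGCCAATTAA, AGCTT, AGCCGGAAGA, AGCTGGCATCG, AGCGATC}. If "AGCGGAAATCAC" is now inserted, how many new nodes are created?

3

The longest prefix of "AGCGGAAATCAC" already in the trie is "AGCGGAAAT" (length 9).
Each of the 3 remaining characters creates one node.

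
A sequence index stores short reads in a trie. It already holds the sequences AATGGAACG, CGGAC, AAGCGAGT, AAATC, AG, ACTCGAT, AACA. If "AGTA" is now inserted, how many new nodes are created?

2

"AG" is already a path in the trie; the remaining "TA" must be added.
So 4 − 2 = 2 new nodes.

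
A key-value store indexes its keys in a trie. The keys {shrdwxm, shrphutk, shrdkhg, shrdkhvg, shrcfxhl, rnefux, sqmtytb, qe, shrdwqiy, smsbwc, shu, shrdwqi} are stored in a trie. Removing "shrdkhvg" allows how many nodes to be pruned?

2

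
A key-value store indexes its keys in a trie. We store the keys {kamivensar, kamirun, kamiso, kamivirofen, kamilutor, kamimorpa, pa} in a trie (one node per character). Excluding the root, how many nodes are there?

33

Trie structure (* marks end of a word):
(root)
├─ k
│  └─ a
│     └─ m
│        └─ i
│           ├─ l
│           │  └─ u
│           │     └─ t
│           │        └─ o
│           │           └─ r *
│           ├─ m
│           │  └─ o
│           │     └─ r
│           │        └─ p
│           │           └─ a *
│           ├─ r
│           │  └─ u
│           │     └─ n *
│           ├─ s
│           │  └─ o *
│           └─ v
│              ├─ e
│              │  └─ n
│              │     └─ s
│              │        └─ a
│              │           └─ r *
│              └─ i
│                 └─ r
│                    └─ o
│                       └─ f
│                          └─ e
│                             └─ n *
└─ p
   └─ a *
Counting every labelled node above: 33.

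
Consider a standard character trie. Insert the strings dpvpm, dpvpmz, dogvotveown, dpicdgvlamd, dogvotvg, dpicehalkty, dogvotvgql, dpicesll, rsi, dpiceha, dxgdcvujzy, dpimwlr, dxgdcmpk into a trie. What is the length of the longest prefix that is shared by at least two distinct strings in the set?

Look for the deepest trie node that still has at least two words in its subtree.
e.g. "dogvotvg" and "dogvotvgql" share the prefix "dogvotvg" of length 8; no pair shares a longer one.
Longest shared-prefix length: 8

8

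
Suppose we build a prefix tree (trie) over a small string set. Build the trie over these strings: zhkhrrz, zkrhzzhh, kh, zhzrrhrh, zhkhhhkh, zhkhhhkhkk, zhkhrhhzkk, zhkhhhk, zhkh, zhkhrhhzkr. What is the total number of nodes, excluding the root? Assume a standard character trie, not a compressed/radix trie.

34

Trace insertions, counting only characters that open a new branch:
  "zhkhrrz" → 7 new (z, h, k, h, r, r, z)
  "zkrhzzhh" → prefix "z" already present; 7 new (k, r, h, z, z, h, h)
  "kh" → 2 new (k, h)
  "zhzrrhrh" → prefix "zh" already present; 6 new (z, r, r, h, r, h)
  "zhkhhhkh" → prefix "zhkh" already present; 4 new (h, h, k, h)
  "zhkhhhkhkk" → prefix "zhkhhhkh" already present; 2 new (k, k)
  "zhkhrhhzkk" → prefix "zhkhr" already present; 5 new (h, h, z, k, k)
  "zhkhhhk" → prefix "zhkhhhk" already present; 0 new (none)
  "zhkh" → prefix "zhkh" already present; 0 new (none)
  "zhkhrhhzkr" → prefix "zhkhrhhzk" already present; 1 new (r)
Total nodes = 7 + 7 + 2 + 6 + 4 + 2 + 5 + 0 + 0 + 1 = 34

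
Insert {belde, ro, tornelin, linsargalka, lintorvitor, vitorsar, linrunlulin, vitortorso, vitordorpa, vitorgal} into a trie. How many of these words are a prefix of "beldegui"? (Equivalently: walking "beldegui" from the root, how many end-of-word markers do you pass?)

1

Walk "beldegui" from the root; an end-of-word marker is hit whenever a stored word is a prefix of "beldegui".
Prefixes of the query that are stored words: "belde"
Count: 1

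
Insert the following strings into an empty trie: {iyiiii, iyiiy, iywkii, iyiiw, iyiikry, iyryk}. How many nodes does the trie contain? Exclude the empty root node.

For each word, the new-node count is its length minus the longest prefix already in the trie:
  "iyiiii" → 6 new (i, y, i, i, i, i)
  "iyiiy" → prefix "iyii" already present; 1 new (y)
  "iywkii" → prefix "iy" already present; 4 new (w, k, i, i)
  "iyiiw" → prefix "iyii" already present; 1 new (w)
  "iyiikry" → prefix "iyii" already present; 3 new (k, r, y)
  "iyryk" → prefix "iy" already present; 3 new (r, y, k)
Total nodes = 6 + 1 + 4 + 1 + 3 + 3 = 18

18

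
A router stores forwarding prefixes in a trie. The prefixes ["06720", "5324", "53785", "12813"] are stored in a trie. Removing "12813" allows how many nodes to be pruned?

A node on "12813"'s path can go only if nothing else ends at it or branches off below it.
No other word shares any prefix with "12813", so all 5 of its nodes go.
Nodes removed: 5

5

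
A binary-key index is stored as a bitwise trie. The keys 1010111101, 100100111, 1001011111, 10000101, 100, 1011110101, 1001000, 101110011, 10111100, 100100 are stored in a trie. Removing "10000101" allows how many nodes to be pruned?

5

A node on "10000101"'s path can go only if nothing else ends at it or branches off below it.
The suffix "00101" (5 nodes) is used only by "10000101"; the node for "100" still has the child "1", so pruning stops there.
Nodes removed: 5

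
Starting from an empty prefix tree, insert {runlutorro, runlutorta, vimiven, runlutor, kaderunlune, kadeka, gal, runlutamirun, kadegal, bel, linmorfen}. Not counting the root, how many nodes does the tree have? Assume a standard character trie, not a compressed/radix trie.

56

Insert word by word; a character creates a node only if that edge doesn't already exist:
  "runlutorro" → 10 new (r, u, n, l, u, t, o, r, r, o)
  "runlutorta" → prefix "runlutor" already present; 2 new (t, a)
  "vimiven" → 7 new (v, i, m, i, v, e, n)
  "runlutor" → prefix "runlutor" already present; 0 new (none)
  "kaderunlune" → 11 new (k, a, d, e, r, u, n, l, u, n, e)
  "kadeka" → prefix "kade" already present; 2 new (k, a)
  "gal" → 3 new (g, a, l)
  "runlutamirun" → prefix "runlut" already present; 6 new (a, m, i, r, u, n)
  "kadegal" → prefix "kade" already present; 3 new (g, a, l)
  "bel" → 3 new (b, e, l)
  "linmorfen" → 9 new (l, i, n, m, o, r, f, e, n)
Total nodes = 10 + 2 + 7 + 0 + 11 + 2 + 3 + 6 + 3 + 3 + 9 = 56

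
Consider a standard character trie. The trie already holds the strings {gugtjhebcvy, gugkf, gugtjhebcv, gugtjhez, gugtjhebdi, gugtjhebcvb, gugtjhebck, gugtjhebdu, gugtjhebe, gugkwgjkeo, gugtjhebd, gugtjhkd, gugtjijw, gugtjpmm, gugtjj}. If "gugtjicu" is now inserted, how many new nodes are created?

Walking "gugtjicu" from the root, the first 6 characters ("gugtji") follow existing edges; "c" is the first miss.
So 8 − 6 = 2 new nodes.

2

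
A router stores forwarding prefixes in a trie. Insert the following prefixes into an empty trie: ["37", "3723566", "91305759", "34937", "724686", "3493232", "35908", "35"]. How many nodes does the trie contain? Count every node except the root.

32

For each word, the new-node count is its length minus the longest prefix already in the trie:
  "37" → 2 new (3, 7)
  "3723566" → prefix "37" already present; 5 new (2, 3, 5, 6, 6)
  "91305759" → 8 new (9, 1, 3, 0, 5, 7, 5, 9)
  "34937" → prefix "3" already present; 4 new (4, 9, 3, 7)
  "724686" → 6 new (7, 2, 4, 6, 8, 6)
  "3493232" → prefix "3493" already present; 3 new (2, 3, 2)
  "35908" → prefix "3" already present; 4 new (5, 9, 0, 8)
  "35" → prefix "35" already present; 0 new (none)
Total nodes = 2 + 5 + 8 + 4 + 6 + 3 + 4 + 0 = 32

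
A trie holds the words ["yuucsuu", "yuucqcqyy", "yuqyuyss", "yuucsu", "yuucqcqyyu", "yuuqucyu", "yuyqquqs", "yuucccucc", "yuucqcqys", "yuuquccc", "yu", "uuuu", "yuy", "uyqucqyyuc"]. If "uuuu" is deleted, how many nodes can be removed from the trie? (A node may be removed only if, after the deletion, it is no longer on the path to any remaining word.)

3

After clearing the end-marker at "uuuu", prune upward until reaching a node still needed by another word.
The suffix "uuu" (3 nodes) is used only by "uuuu"; the node for "u" still has the child "y", so pruning stops there.
Nodes removed: 3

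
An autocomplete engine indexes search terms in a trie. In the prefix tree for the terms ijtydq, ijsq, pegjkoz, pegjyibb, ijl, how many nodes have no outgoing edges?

5

A leaf is a node with no children — equivalently, the end of a word that is not a proper prefix of any other stored word.
Those words: "ijl", "ijsq", "ijtydq", "pegjkoz", "pegjyibb"
Leaf count: 5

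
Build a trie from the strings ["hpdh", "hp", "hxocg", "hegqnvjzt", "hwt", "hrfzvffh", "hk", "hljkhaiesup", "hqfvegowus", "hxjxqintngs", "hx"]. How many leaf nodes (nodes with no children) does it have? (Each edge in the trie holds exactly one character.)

Leaves are exactly the stored words that no other stored word extends.
Those words: "hegqnvjzt", "hk", "hljkhaiesup", "hpdh", "hqfvegowus", "hrfzvffh", "hwt", "hxjxqintngs", "hxocg"
Leaf count: 9

9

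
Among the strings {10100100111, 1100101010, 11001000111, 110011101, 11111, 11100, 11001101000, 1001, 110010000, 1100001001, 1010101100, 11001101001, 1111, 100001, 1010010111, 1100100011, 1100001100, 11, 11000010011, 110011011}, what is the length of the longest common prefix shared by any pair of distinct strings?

Look for the deepest trie node that still has at least two words in its subtree.
e.g. "1100001001" and "11000010011" share the prefix "1100001001" of length 10; no pair shares a longer one.
Longest shared-prefix length: 10

10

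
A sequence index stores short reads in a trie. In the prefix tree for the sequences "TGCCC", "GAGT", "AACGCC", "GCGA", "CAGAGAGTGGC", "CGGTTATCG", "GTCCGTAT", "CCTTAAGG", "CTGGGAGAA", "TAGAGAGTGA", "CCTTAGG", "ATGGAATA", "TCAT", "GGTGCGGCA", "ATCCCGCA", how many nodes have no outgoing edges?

15

Leaves are exactly the stored words that no other stored word extends.
Those words: "AACGCC", "ATCCCGCA", "ATGGAATA", "CAGAGAGTGGC", "CCTTAAGG", "CCTTAGG", "CGGTTATCG", "CTGGGAGAA", "GAGT", "GCGA", "GGTGCGGCA", "GTCCGTAT", "TAGAGAGTGA", "TCAT", "TGCCC"
Leaf count: 15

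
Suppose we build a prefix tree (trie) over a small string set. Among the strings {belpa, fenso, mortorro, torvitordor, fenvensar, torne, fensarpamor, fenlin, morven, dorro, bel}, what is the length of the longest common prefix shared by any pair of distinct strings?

4

Equivalently: take the maximum, over all pairs, of their longest common prefix length.
e.g. "fensarpamor" and "fenso" share the prefix "fens" of length 4; no pair shares a longer one.
Longest shared-prefix length: 4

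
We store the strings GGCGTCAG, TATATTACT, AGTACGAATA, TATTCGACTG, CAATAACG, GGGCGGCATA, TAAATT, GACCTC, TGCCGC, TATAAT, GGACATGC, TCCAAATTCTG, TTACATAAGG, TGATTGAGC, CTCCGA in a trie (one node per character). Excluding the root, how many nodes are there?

103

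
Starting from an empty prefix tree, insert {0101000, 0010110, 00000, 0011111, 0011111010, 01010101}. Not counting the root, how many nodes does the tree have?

For each word, the new-node count is its length minus the longest prefix already in the trie:
  "0101000" → 7 new (0, 1, 0, 1, 0, 0, 0)
  "0010110" → prefix "0" already present; 6 new (0, 1, 0, 1, 1, 0)
  "00000" → prefix "00" already present; 3 new (0, 0, 0)
  "0011111" → prefix "001" already present; 4 new (1, 1, 1, 1)
  "0011111010" → prefix "0011111" already present; 3 new (0, 1, 0)
  "01010101" → prefix "01010" already present; 3 new (1, 0, 1)
Total nodes = 7 + 6 + 3 + 4 + 3 + 3 = 26

26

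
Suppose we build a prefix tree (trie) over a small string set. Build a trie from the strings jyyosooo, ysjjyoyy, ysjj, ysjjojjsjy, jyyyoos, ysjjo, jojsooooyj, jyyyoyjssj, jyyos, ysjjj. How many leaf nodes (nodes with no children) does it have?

A leaf is a node with no children — equivalently, the end of a word that is not a proper prefix of any other stored word.
Those words: "jojsooooyj", "jyyosooo", "jyyyoos", "jyyyoyjssj", "ysjjj", "ysjjojjsjy", "ysjjyoyy"
Leaf count: 7

7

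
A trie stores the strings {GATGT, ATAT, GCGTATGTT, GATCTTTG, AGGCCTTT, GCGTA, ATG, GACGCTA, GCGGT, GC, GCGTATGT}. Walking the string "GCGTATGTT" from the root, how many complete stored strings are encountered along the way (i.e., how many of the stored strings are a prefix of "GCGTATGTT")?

Traverse "GCGTATGTT" character by character; count nodes along the way that are marked as word ends.
Prefixes of the query that are stored words: "GC", "GCGTA", "GCGTATGT", "GCGTATGTT"
Count: 4

4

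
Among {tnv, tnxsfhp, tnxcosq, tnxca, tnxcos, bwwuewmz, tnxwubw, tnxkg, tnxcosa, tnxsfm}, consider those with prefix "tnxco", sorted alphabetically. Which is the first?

tnxcos

DFS of the "tnxco" subtree visits, in order: "tnxcos", "tnxcosa", "tnxcosq"
The 1st is tnxcos.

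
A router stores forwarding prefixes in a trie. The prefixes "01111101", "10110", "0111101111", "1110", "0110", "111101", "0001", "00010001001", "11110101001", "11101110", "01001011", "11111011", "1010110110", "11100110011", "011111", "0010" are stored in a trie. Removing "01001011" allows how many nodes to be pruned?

6

Walk "01001011" from the leaf back toward the root, removing each node that no remaining word uses.
The suffix "001011" (6 nodes) is used only by "01001011"; the node for "01" still has the child "1", so pruning stops there.
Nodes removed: 6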